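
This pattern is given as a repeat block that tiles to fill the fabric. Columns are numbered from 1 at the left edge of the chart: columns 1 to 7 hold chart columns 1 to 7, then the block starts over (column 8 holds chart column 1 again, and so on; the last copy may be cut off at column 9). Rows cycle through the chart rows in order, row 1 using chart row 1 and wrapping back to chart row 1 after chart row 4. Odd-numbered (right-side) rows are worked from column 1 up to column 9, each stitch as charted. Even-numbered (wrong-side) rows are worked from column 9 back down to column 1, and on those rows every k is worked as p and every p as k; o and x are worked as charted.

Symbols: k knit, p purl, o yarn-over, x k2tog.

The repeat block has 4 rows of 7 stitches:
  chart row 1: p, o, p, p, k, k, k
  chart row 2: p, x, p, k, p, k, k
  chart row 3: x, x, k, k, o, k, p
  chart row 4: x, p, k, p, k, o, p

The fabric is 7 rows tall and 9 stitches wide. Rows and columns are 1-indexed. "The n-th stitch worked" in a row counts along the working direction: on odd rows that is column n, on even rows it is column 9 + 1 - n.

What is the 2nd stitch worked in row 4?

For row 4: chart row = ((4-1) mod 4) + 1 = 4; this is a WS (even) row.
Chart row 4 tiled across columns 1-9: x p k p k o p x p
WS row: flip the tiled sequence (start at column 9) and apply k<->p; o and x stay.
Row 4 as worked: k x k o p k p k x
Stitch 2 in working order -> x

Stitch:
x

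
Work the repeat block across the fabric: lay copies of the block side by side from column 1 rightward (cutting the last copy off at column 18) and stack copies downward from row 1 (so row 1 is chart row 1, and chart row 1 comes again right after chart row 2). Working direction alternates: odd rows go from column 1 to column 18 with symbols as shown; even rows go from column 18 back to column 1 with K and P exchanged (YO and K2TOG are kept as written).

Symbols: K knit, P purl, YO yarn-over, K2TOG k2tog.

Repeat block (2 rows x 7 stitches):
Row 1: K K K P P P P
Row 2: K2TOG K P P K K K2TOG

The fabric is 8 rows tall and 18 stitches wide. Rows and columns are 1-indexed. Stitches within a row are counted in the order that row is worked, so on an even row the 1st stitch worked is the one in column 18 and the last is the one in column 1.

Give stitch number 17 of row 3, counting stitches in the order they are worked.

Row 3 uses chart row ((3-1) mod 2)+1 = 1. Row 3 is odd, so RS.
Chart row 1 tiled across columns 1-18: K K K P P P P K K K P P P P K K K P
Right side: take the tiled row as-is (worked left to right from column 1).
Counting 17 along the worked row gives K.

== STITCH ==
K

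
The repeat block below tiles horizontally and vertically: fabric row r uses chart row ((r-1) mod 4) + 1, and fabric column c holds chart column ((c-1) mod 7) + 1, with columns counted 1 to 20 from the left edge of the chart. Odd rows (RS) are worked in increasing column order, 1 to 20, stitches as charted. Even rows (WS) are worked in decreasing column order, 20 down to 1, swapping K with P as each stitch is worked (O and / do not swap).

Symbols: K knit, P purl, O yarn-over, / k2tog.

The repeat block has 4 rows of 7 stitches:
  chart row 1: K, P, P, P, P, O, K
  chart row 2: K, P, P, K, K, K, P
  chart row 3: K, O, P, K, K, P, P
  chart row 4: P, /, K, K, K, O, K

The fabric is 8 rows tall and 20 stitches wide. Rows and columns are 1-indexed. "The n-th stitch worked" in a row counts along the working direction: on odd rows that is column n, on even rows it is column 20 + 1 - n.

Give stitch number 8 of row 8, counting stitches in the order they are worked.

== STITCH ==
O

Derivation:
Row 8 uses chart row ((8-1) mod 4)+1 = 4. Row 8 is even, so WS.
Chart row 4 tiled across columns 1-20: P / K K K O K P / K K K O K P / K K K O
Wrong side: read the tiled row from column 20 down to 1 and exchange K with P (leave O, /).
Row 8 as worked: O P P P / K P O P P P / K P O P P P / K
Stitch 8 in working order -> O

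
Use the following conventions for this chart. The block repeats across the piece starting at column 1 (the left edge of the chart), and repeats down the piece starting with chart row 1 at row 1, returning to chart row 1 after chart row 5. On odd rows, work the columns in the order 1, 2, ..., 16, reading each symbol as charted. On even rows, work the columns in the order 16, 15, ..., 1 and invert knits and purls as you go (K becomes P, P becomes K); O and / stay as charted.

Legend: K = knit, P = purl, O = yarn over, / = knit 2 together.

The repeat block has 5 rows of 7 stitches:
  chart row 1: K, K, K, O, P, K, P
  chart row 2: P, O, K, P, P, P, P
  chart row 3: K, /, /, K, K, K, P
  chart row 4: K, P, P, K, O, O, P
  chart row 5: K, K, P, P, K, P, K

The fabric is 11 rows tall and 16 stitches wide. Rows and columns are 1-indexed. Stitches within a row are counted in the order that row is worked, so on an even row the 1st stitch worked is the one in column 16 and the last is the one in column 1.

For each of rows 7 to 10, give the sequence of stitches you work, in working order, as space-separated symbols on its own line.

== ROWS AS WORKED ==
P O K P P P P P O K P P P P P O
/ P K P P P / / P K P P P / / P
K P P K O O P K P P K O O P K P
P P P K P K K P P P K P K K P P

Derivation:
Row 7: chart row 2, RS - tile across columns 1-16 and work as-is.
Row 8: chart row 3, WS - tiled (columns 1-16): K / / K K K P K / / K K K P K /; work from column 16 back to 1 with K<->P swapped.
Row 9: chart row 4, RS - tile across columns 1-16 and work as-is.
Row 10: chart row 5, WS - tiled (columns 1-16): K K P P K P K K K P P K P K K K; work from column 16 back to 1 with K<->P swapped.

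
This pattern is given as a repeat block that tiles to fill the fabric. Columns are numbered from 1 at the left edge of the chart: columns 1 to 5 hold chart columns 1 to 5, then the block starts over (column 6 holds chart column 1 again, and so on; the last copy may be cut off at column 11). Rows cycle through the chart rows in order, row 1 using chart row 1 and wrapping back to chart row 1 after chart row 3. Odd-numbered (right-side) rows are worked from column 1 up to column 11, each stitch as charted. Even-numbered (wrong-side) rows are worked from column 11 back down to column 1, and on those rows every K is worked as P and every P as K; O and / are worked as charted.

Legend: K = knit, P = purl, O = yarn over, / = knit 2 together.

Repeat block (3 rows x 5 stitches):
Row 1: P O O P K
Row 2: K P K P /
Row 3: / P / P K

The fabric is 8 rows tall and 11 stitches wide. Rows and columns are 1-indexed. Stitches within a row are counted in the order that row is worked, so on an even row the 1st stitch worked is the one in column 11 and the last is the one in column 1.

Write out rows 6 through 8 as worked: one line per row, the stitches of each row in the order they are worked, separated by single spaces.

== ROWS AS WORKED ==
/ P K / K / P K / K /
P O O P K P O O P K P
P / K P K P / K P K P

Derivation:
Row 6: chart row 3, WS - tiled (columns 1-11): / P / P K / P / P K /; work from column 11 back to 1 with K<->P swapped.
Row 7: chart row 1, RS - tile across columns 1-11 and work as-is.
Row 8: chart row 2, WS - tiled (columns 1-11): K P K P / K P K P / K; work from column 11 back to 1 with K<->P swapped.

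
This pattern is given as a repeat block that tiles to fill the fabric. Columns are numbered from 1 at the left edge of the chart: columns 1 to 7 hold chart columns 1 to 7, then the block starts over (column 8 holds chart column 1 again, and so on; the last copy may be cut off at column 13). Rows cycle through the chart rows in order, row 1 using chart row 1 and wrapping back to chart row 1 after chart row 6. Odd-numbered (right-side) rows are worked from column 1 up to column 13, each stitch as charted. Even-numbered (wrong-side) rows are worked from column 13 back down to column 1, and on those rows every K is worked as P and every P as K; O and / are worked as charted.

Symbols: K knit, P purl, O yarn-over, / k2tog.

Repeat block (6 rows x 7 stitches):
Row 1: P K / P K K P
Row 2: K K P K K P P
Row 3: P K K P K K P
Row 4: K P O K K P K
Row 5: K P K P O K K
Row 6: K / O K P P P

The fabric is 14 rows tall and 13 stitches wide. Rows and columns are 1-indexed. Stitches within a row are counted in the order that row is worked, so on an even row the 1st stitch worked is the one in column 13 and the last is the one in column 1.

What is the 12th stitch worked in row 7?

Row 7 uses chart row ((7-1) mod 6)+1 = 1. Row 7 is odd, so RS.
Chart row 1 tiled across columns 1-13: P K / P K K P P K / P K K
RS: work column 1 to column 13, symbols as charted — the tiled row is the row as worked.
The 12th stitch worked is K.

Result:
K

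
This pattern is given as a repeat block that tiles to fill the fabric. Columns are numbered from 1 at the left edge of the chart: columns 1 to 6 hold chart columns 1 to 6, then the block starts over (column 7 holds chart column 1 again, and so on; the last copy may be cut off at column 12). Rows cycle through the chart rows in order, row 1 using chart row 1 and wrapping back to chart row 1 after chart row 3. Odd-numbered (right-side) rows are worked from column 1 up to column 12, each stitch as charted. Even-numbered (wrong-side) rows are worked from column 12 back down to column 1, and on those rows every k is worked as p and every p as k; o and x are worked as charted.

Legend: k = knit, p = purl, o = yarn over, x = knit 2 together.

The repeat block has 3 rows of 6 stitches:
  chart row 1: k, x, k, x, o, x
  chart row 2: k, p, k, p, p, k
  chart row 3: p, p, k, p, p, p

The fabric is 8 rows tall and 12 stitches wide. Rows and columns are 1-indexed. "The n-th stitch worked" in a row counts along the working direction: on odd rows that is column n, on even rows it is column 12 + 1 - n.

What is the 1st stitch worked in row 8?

For row 8: chart row = ((8-1) mod 3) + 1 = 2; this is a WS (even) row.
Chart row 2 tiled across columns 1-12: k p k p p k k p k p p k
WS row: flip the tiled sequence (start at column 12) and apply k<->p; o and x stay.
Row 8 as worked: p k k p k p p k k p k p
Counting 1 along the worked row gives p.

Result:
p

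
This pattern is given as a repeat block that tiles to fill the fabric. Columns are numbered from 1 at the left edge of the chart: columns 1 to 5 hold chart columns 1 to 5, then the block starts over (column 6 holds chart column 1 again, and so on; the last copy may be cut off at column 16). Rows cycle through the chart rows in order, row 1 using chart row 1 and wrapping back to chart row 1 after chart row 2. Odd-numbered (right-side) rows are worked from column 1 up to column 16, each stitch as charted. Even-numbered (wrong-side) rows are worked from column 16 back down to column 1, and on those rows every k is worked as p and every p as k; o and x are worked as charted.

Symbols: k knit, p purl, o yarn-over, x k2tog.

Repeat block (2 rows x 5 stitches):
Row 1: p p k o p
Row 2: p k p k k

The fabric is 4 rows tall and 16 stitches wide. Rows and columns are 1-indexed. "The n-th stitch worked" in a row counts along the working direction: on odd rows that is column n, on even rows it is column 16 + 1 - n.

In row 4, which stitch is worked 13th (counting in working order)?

Row 4 uses chart row ((4-1) mod 2)+1 = 2. Row 4 is even, so WS.
Chart row 2 tiled across columns 1-16: p k p k k p k p k k p k p k k p
WS: work from column 16 back to column 1 (reverse the tiled row), swapping k<->p (o and x unchanged).
Row 4 as worked: k p p k p k p p k p k p p k p k
Stitch 13 in working order -> p

== STITCH ==
p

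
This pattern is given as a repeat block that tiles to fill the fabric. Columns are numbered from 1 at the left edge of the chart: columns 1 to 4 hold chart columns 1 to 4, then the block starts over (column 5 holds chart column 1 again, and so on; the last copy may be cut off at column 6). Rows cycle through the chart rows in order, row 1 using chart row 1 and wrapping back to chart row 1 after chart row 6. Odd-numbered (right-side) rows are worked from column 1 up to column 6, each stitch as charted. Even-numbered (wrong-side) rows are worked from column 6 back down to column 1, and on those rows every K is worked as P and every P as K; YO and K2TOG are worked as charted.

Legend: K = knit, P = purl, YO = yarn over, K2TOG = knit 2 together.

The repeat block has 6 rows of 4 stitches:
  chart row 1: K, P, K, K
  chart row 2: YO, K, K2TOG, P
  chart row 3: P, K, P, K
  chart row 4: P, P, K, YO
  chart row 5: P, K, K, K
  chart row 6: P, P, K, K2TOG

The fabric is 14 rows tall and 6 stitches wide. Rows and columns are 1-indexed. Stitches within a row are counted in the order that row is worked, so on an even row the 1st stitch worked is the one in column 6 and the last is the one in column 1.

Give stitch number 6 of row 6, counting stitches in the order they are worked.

Result:
K

Derivation:
Row 6: (6-1) mod 6 = 5, so use chart row 6. Even row -> WS.
Chart row 6 tiled across columns 1-6: P P K K2TOG P P
Wrong side: read the tiled row from column 6 down to 1 and exchange K with P (leave YO, K2TOG).
Row 6 as worked: K K K2TOG P K K
Stitch 6 in working order -> K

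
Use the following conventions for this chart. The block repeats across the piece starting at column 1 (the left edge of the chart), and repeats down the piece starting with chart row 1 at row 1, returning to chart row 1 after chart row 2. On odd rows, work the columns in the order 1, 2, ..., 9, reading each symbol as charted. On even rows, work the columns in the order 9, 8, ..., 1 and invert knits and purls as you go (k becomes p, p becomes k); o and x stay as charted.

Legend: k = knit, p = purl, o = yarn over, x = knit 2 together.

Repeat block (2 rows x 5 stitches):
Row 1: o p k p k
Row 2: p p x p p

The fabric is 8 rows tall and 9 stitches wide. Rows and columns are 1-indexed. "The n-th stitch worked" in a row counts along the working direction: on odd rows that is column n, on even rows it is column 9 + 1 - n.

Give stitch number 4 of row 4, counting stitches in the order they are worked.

== STITCH ==
k

Derivation:
Row 4: (4-1) mod 2 = 1, so use chart row 2. Even row -> WS.
Chart row 2 tiled across columns 1-9: p p x p p p p x p
WS: work from column 9 back to column 1 (reverse the tiled row), swapping k<->p (o and x unchanged).
Row 4 as worked: k x k k k k x k k
Stitch 4 in working order -> k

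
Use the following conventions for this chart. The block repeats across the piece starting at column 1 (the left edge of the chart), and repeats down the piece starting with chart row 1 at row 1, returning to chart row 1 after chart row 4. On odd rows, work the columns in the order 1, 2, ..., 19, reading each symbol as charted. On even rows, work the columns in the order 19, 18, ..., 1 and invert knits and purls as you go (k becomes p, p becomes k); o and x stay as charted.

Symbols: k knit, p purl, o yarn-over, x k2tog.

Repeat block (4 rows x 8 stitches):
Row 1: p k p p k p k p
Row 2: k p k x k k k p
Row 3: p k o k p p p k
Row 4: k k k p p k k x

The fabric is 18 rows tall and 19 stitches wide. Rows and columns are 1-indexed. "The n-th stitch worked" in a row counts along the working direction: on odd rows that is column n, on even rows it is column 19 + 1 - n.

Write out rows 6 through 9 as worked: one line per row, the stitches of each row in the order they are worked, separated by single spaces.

== ROWS AS WORKED ==
p k p k p p p x p k p k p p p x p k p
p k o k p p p k p k o k p p p k p k o
p p p x p p k k p p p x p p k k p p p
p k p p k p k p p k p p k p k p p k p

Derivation:
Row 6: chart row 2, WS - tiled (columns 1-19): k p k x k k k p k p k x k k k p k p k; work from column 19 back to 1 with k<->p swapped.
Row 7: chart row 3, RS - tile across columns 1-19 and work as-is.
Row 8: chart row 4, WS - tiled (columns 1-19): k k k p p k k x k k k p p k k x k k k; work from column 19 back to 1 with k<->p swapped.
Row 9: chart row 1, RS - tile across columns 1-19 and work as-is.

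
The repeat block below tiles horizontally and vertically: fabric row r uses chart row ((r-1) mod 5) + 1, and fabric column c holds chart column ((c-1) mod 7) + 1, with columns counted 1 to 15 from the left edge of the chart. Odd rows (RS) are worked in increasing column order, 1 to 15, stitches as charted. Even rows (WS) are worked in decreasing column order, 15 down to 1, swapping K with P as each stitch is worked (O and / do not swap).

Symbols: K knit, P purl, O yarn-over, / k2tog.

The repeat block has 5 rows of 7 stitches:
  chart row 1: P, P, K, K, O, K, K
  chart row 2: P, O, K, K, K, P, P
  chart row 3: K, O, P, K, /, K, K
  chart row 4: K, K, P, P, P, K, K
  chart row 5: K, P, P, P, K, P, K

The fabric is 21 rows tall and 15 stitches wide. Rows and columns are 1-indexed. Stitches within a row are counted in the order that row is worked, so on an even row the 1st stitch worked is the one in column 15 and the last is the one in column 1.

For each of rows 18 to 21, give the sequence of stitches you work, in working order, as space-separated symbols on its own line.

Result:
P P P / P K O P P P / P K O P
K K P P P K K K K P P P K K K
P P K P K K K P P K P K K K P
P P K K O K K P P K K O K K P

Derivation:
Row 18: chart row 3, WS - tiled (columns 1-15): K O P K / K K K O P K / K K K; work from column 15 back to 1 with K<->P swapped.
Row 19: chart row 4, RS - tile across columns 1-15 and work as-is.
Row 20: chart row 5, WS - tiled (columns 1-15): K P P P K P K K P P P K P K K; work from column 15 back to 1 with K<->P swapped.
Row 21: chart row 1, RS - tile across columns 1-15 and work as-is.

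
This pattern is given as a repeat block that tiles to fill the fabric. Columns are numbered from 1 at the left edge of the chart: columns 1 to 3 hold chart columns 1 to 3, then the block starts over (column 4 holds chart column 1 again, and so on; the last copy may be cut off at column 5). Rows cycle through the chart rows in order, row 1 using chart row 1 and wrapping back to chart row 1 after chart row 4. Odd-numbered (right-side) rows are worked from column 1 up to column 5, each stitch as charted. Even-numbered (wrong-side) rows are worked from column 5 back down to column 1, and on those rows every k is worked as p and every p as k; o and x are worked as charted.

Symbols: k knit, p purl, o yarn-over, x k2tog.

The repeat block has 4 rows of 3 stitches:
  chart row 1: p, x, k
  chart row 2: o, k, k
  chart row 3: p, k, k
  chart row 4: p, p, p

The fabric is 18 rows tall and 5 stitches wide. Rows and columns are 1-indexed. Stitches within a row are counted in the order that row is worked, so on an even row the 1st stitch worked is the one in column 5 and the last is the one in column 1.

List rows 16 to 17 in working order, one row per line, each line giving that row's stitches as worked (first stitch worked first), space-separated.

Row 16: chart row 4, WS - tiled (columns 1-5): p p p p p; work from column 5 back to 1 with k<->p swapped.
Row 17: chart row 1, RS - tile across columns 1-5 and work as-is.

Result:
k k k k k
p x k p x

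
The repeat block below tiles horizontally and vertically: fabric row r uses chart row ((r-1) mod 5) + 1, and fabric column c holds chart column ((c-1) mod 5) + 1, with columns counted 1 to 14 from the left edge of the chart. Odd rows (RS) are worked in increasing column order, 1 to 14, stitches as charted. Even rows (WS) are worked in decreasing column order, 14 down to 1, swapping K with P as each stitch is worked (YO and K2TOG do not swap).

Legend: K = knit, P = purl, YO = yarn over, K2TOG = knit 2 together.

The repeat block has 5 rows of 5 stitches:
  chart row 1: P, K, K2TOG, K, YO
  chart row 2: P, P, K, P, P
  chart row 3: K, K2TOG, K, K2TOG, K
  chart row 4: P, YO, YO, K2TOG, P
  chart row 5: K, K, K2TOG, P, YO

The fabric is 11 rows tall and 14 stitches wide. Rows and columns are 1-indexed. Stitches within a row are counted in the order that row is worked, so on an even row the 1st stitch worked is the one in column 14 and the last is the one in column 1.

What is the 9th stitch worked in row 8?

Row 8: (8-1) mod 5 = 2, so use chart row 3. Even row -> WS.
Chart row 3 tiled across columns 1-14: K K2TOG K K2TOG K K K2TOG K K2TOG K K K2TOG K K2TOG
WS row: flip the tiled sequence (start at column 14) and apply K<->P; YO and K2TOG stay.
Row 8 as worked: K2TOG P K2TOG P P K2TOG P K2TOG P P K2TOG P K2TOG P
Stitch 9 in working order -> P

Result:
P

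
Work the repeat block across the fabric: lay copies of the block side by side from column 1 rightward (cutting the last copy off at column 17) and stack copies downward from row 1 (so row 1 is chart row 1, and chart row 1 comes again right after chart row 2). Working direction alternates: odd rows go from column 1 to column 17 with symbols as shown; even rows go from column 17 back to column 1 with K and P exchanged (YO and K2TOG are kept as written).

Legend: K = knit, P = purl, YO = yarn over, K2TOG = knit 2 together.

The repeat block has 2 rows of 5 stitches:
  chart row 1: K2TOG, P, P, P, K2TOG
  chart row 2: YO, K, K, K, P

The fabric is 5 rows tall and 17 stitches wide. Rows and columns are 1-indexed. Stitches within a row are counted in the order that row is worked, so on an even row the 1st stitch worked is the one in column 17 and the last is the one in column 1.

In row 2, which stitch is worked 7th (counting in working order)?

== STITCH ==
YO

Derivation:
For row 2: chart row = ((2-1) mod 2) + 1 = 2; this is a WS (even) row.
Chart row 2 tiled across columns 1-17: YO K K K P YO K K K P YO K K K P YO K
WS: work from column 17 back to column 1 (reverse the tiled row), swapping K<->P (YO and K2TOG unchanged).
Row 2 as worked: P YO K P P P YO K P P P YO K P P P YO
The 7th stitch worked is YO.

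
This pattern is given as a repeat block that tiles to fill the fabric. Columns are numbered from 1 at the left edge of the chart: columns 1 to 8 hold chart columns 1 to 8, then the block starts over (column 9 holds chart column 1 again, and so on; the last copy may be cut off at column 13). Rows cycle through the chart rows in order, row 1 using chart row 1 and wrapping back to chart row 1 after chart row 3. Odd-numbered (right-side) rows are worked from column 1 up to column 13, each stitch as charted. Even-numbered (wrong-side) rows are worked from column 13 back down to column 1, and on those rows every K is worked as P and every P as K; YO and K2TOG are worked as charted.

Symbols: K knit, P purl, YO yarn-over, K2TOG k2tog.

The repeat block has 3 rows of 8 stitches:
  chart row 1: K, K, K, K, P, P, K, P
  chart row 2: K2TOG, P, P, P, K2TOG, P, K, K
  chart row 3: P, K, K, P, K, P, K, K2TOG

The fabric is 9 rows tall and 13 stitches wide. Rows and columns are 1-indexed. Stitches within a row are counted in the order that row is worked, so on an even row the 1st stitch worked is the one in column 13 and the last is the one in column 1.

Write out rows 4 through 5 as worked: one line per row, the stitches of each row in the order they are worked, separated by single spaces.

Row 4: chart row 1, WS - tiled (columns 1-13): K K K K P P K P K K K K P; work from column 13 back to 1 with K<->P swapped.
Row 5: chart row 2, RS - tile across columns 1-13 and work as-is.

Result:
K P P P P K P K K P P P P
K2TOG P P P K2TOG P K K K2TOG P P P K2TOG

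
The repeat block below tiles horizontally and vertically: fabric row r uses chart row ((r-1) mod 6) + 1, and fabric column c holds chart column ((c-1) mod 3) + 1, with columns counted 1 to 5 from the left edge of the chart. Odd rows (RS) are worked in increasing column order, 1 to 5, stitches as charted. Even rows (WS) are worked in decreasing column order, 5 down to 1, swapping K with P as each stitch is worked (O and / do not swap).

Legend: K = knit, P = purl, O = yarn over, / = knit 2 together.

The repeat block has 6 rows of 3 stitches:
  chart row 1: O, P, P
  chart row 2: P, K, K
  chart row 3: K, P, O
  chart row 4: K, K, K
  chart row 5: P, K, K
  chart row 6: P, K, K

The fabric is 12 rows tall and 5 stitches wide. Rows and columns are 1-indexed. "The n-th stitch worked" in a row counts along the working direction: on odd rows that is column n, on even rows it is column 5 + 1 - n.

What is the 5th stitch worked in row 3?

== STITCH ==
P

Derivation:
Row 3 uses chart row ((3-1) mod 6)+1 = 3. Row 3 is odd, so RS.
Chart row 3 tiled across columns 1-5: K P O K P
RS row: no reversal, no swap; stitch n worked = column n.
The 5th stitch worked is P.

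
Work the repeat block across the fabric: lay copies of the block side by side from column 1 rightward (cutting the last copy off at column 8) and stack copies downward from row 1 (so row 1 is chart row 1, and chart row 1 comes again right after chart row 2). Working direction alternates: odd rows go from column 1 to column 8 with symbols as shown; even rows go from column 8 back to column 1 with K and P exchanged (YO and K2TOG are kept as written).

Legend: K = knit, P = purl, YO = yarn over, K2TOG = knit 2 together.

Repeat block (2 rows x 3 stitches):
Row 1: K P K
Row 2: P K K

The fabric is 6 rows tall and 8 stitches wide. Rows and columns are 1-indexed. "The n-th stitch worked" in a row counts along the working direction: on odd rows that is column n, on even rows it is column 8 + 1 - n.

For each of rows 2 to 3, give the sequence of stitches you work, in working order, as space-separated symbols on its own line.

Row 2: chart row 2, WS - tiled (columns 1-8): P K K P K K P K; work from column 8 back to 1 with K<->P swapped.
Row 3: chart row 1, RS - tile across columns 1-8 and work as-is.

Rows as worked:
P K P P K P P K
K P K K P K K P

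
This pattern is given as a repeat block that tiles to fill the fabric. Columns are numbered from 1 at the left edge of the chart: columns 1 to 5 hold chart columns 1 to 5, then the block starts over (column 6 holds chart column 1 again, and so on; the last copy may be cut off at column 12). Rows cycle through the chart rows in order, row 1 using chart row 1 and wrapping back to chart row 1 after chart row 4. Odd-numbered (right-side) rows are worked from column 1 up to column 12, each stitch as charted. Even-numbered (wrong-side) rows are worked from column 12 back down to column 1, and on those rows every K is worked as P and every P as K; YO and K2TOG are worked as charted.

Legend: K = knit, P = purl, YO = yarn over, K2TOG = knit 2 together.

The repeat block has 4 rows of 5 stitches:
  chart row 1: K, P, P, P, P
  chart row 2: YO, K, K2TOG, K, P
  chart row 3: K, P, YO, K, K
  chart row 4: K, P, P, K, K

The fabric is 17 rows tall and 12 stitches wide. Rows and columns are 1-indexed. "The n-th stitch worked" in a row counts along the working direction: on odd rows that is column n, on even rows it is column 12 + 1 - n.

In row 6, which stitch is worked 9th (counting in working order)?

For row 6: chart row = ((6-1) mod 4) + 1 = 2; this is a WS (even) row.
Chart row 2 tiled across columns 1-12: YO K K2TOG K P YO K K2TOG K P YO K
Wrong side: read the tiled row from column 12 down to 1 and exchange K with P (leave YO, K2TOG).
Row 6 as worked: P YO K P K2TOG P YO K P K2TOG P YO
The 9th stitch worked is P.

Result:
P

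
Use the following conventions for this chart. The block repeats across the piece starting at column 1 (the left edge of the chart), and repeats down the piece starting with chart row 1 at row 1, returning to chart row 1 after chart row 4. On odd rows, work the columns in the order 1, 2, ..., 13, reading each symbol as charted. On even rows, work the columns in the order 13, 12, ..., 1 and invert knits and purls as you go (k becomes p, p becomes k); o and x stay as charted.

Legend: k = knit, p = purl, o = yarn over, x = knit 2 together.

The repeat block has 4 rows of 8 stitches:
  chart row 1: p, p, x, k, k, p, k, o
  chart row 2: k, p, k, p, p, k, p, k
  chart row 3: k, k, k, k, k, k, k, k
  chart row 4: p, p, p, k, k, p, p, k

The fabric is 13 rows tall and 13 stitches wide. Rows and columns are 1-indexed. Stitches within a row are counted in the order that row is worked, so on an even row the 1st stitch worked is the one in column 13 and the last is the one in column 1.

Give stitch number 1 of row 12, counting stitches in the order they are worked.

Row 12 uses chart row ((12-1) mod 4)+1 = 4. Row 12 is even, so WS.
Chart row 4 tiled across columns 1-13: p p p k k p p k p p p k k
WS: work from column 13 back to column 1 (reverse the tiled row), swapping k<->p (o and x unchanged).
Row 12 as worked: p p k k k p k k p p k k k
The 1st stitch worked is p.

Result:
p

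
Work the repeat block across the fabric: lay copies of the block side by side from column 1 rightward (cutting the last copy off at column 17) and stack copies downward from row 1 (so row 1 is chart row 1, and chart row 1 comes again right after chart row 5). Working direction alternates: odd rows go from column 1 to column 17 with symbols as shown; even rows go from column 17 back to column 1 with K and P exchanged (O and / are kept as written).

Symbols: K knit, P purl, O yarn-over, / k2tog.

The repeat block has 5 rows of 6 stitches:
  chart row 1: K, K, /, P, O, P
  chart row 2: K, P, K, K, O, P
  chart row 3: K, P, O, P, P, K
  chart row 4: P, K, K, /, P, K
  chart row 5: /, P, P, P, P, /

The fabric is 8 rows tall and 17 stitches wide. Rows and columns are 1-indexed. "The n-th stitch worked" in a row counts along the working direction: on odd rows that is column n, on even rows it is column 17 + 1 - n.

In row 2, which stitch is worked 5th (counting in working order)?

Result:
P

Derivation:
Row 2: (2-1) mod 5 = 1, so use chart row 2. Even row -> WS.
Chart row 2 tiled across columns 1-17: K P K K O P K P K K O P K P K K O
WS: work from column 17 back to column 1 (reverse the tiled row), swapping K<->P (O and / unchanged).
Row 2 as worked: O P P K P K O P P K P K O P P K P
The 5th stitch worked is P.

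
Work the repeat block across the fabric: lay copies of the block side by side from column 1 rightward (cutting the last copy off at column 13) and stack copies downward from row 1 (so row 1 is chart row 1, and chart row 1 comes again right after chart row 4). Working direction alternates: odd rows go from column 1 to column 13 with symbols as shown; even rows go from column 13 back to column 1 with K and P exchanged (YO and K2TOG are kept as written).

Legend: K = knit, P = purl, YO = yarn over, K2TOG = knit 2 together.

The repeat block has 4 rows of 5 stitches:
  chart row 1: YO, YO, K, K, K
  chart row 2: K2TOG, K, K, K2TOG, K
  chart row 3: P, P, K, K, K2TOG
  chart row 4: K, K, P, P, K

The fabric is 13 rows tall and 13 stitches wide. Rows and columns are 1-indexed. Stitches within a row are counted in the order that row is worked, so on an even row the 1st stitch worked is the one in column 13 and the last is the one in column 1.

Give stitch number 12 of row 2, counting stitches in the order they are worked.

Row 2 uses chart row ((2-1) mod 4)+1 = 2. Row 2 is even, so WS.
Chart row 2 tiled across columns 1-13: K2TOG K K K2TOG K K2TOG K K K2TOG K K2TOG K K
WS: work from column 13 back to column 1 (reverse the tiled row), swapping K<->P (YO and K2TOG unchanged).
Row 2 as worked: P P K2TOG P K2TOG P P K2TOG P K2TOG P P K2TOG
The 12th stitch worked is P.

Stitch:
P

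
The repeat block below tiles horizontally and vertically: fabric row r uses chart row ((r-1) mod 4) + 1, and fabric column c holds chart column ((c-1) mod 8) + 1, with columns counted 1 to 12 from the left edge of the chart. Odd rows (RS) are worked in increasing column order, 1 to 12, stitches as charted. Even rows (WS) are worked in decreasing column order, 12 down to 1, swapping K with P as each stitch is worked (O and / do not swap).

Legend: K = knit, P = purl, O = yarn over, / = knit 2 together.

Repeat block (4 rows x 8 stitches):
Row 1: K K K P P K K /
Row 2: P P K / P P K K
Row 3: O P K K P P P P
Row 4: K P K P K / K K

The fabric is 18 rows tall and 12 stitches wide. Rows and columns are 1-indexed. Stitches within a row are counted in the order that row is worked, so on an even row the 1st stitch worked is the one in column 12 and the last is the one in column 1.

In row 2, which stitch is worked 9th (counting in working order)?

Result:
/

Derivation:
Row 2: (2-1) mod 4 = 1, so use chart row 2. Even row -> WS.
Chart row 2 tiled across columns 1-12: P P K / P P K K P P K /
WS row: flip the tiled sequence (start at column 12) and apply K<->P; O and / stay.
Row 2 as worked: / P K K P P K K / P K K
The 9th stitch worked is /.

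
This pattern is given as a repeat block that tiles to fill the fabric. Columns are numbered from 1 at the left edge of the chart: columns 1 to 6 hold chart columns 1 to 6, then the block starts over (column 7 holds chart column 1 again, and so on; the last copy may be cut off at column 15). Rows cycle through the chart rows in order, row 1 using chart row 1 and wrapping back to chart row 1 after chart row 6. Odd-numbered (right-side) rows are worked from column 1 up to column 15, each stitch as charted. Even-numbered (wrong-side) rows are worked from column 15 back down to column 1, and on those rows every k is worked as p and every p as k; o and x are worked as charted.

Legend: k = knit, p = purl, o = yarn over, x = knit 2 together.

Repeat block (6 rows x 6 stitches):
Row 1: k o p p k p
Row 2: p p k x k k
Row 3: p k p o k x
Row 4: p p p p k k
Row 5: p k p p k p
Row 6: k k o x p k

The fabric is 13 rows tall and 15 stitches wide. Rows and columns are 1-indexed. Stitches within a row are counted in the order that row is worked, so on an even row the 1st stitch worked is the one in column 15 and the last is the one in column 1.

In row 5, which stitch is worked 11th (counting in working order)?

Row 5 uses chart row ((5-1) mod 6)+1 = 5. Row 5 is odd, so RS.
Chart row 5 tiled across columns 1-15: p k p p k p p k p p k p p k p
RS row: no reversal, no swap; stitch n worked = column n.
The 11th stitch worked is k.

== STITCH ==
k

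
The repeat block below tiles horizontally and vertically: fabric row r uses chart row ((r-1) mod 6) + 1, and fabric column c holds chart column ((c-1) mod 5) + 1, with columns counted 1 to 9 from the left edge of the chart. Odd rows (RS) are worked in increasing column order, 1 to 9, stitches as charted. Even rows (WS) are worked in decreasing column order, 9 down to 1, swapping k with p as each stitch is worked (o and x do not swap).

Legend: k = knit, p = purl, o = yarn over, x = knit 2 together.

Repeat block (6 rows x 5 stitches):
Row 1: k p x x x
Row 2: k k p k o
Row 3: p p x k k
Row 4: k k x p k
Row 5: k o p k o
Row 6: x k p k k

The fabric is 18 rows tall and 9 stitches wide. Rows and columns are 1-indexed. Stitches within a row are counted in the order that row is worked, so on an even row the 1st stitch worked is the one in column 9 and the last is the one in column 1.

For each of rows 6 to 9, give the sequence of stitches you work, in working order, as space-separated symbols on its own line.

Row 6: chart row 6, WS - tiled (columns 1-9): x k p k k x k p k; work from column 9 back to 1 with k<->p swapped.
Row 7: chart row 1, RS - tile across columns 1-9 and work as-is.
Row 8: chart row 2, WS - tiled (columns 1-9): k k p k o k k p k; work from column 9 back to 1 with k<->p swapped.
Row 9: chart row 3, RS - tile across columns 1-9 and work as-is.

Result:
p k p x p p k p x
k p x x x k p x x
p k p p o p k p p
p p x k k p p x k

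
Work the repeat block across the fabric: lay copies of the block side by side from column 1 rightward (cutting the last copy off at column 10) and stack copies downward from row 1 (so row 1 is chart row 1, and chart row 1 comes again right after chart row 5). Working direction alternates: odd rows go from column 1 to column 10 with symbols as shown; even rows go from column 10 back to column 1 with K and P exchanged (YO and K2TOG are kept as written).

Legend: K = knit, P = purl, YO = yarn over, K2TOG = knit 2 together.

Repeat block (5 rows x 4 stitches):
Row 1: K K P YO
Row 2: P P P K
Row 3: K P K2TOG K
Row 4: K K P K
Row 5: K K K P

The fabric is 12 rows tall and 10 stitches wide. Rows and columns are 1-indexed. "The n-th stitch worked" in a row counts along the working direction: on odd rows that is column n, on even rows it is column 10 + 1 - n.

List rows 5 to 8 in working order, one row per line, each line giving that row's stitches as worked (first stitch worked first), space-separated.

Rows as worked:
K K K P K K K P K K
P P YO K P P YO K P P
P P P K P P P K P P
K P P K2TOG K P P K2TOG K P

Derivation:
Row 5: chart row 5, RS - tile across columns 1-10 and work as-is.
Row 6: chart row 1, WS - tiled (columns 1-10): K K P YO K K P YO K K; work from column 10 back to 1 with K<->P swapped.
Row 7: chart row 2, RS - tile across columns 1-10 and work as-is.
Row 8: chart row 3, WS - tiled (columns 1-10): K P K2TOG K K P K2TOG K K P; work from column 10 back to 1 with K<->P swapped.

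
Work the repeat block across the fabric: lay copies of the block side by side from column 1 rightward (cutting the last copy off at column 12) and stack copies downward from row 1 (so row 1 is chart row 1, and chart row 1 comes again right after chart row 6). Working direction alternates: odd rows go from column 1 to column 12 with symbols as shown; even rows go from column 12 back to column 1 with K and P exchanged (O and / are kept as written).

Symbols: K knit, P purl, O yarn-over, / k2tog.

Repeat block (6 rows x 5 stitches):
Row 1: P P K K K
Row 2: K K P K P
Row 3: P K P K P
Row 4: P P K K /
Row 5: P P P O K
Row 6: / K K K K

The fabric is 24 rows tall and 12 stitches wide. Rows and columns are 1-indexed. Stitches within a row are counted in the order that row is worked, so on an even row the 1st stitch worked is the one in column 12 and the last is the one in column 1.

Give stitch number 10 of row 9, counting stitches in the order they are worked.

Stitch:
P

Derivation:
For row 9: chart row = ((9-1) mod 6) + 1 = 3; this is a RS (odd) row.
Chart row 3 tiled across columns 1-12: P K P K P P K P K P P K
RS: work column 1 to column 12, symbols as charted — the tiled row is the row as worked.
Stitch 10 in working order -> P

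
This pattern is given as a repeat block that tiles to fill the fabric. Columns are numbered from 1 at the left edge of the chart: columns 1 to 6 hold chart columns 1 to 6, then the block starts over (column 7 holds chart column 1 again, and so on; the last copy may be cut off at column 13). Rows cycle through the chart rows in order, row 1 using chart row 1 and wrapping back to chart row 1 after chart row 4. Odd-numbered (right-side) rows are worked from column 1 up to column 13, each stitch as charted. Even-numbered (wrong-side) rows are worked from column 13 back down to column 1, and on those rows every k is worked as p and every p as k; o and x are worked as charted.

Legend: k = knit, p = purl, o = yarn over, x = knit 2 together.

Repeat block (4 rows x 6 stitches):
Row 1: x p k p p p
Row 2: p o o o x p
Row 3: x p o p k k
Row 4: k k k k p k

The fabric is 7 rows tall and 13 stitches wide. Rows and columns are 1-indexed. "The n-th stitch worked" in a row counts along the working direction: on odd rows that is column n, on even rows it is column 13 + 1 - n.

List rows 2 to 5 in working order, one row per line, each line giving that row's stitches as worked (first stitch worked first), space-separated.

Row 2: chart row 2, WS - tiled (columns 1-13): p o o o x p p o o o x p p; work from column 13 back to 1 with k<->p swapped.
Row 3: chart row 3, RS - tile across columns 1-13 and work as-is.
Row 4: chart row 4, WS - tiled (columns 1-13): k k k k p k k k k k p k k; work from column 13 back to 1 with k<->p swapped.
Row 5: chart row 1, RS - tile across columns 1-13 and work as-is.

Rows as worked:
k k x o o o k k x o o o k
x p o p k k x p o p k k x
p p k p p p p p k p p p p
x p k p p p x p k p p p x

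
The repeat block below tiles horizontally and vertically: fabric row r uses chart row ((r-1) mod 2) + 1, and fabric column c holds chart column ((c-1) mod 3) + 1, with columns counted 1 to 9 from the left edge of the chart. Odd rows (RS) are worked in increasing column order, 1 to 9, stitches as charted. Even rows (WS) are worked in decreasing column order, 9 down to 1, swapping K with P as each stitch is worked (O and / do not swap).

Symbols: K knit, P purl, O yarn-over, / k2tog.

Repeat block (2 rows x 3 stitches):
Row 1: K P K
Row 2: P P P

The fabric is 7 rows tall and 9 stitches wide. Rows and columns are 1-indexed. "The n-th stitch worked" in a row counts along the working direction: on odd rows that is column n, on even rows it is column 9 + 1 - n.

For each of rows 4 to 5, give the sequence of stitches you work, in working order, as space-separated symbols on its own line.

Row 4: chart row 2, WS - tiled (columns 1-9): P P P P P P P P P; work from column 9 back to 1 with K<->P swapped.
Row 5: chart row 1, RS - tile across columns 1-9 and work as-is.

Rows as worked:
K K K K K K K K K
K P K K P K K P K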